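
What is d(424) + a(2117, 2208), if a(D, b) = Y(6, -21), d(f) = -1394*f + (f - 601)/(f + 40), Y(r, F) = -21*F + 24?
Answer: -274034401/464 ≈ -5.9059e+5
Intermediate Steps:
Y(r, F) = 24 - 21*F
d(f) = -1394*f + (-601 + f)/(40 + f)
a(D, b) = 465 (a(D, b) = 24 - 21*(-21) = 24 + 441 = 465)
d(424) + a(2117, 2208) = (-601 - 55759*424 - 1394*424**2)/(40 + 424) + 465 = (-601 - 23641816 - 1394*179776)/464 + 465 = (-601 - 23641816 - 250607744)/464 + 465 = (1/464)*(-274250161) + 465 = -274250161/464 + 465 = -274034401/464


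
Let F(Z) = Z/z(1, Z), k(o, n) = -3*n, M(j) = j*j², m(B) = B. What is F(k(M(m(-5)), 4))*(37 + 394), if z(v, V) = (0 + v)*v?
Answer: -5172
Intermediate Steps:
z(v, V) = v² (z(v, V) = v*v = v²)
M(j) = j³
F(Z) = Z (F(Z) = Z/(1²) = Z/1 = Z*1 = Z)
F(k(M(m(-5)), 4))*(37 + 394) = (-3*4)*(37 + 394) = -12*431 = -5172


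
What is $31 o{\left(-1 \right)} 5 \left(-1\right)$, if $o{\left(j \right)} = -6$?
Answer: $930$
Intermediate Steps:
$31 o{\left(-1 \right)} 5 \left(-1\right) = 31 \left(-6\right) 5 \left(-1\right) = \left(-186\right) \left(-5\right) = 930$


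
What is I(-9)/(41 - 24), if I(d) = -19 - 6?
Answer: -25/17 ≈ -1.4706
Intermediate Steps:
I(d) = -25
I(-9)/(41 - 24) = -25/(41 - 24) = -25/17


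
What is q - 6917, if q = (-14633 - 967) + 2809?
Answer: -19708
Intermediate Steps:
q = -12791 (q = -15600 + 2809 = -12791)
q - 6917 = -12791 - 6917 = -19708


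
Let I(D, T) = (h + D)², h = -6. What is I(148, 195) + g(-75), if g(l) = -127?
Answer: 20037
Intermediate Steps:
I(D, T) = (-6 + D)²
I(148, 195) + g(-75) = (-6 + 148)² - 127 = 142² - 127 = 20164 - 127 = 20037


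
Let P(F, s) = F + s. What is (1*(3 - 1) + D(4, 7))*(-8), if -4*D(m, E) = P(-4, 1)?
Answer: -22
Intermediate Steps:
D(m, E) = ¾ (D(m, E) = -(-4 + 1)/4 = -¼*(-3) = ¾)
(1*(3 - 1) + D(4, 7))*(-8) = (1*(3 - 1) + ¾)*(-8) = (1*2 + ¾)*(-8) = (2 + ¾)*(-8) = (11/4)*(-8) = -22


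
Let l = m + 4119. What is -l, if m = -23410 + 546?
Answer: 18745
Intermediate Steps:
m = -22864
l = -18745 (l = -22864 + 4119 = -18745)
-l = -1*(-18745) = 18745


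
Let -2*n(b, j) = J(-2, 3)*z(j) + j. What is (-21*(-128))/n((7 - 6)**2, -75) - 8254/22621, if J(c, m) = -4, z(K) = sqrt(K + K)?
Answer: 120727318/2420447 - 7168*I*sqrt(6)/535 ≈ 49.878 - 32.819*I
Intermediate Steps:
z(K) = sqrt(2)*sqrt(K) (z(K) = sqrt(2*K) = sqrt(2)*sqrt(K))
n(b, j) = -j/2 + 2*sqrt(2)*sqrt(j) (n(b, j) = -(-4*sqrt(2)*sqrt(j) + j)/2 = -(j - 4*sqrt(2)*sqrt(j))/2 = -j/2 + 2*sqrt(2)*sqrt(j))
(-21*(-128))/n((7 - 6)**2, -75) - 8254/22621 = (-21*(-128))/(-1/2*(-75) + 2*sqrt(2)*sqrt(-75)) - 8254/22621 = 2688/(75/2 + 2*sqrt(2)*(5*I*sqrt(3))) - 8254*1/22621 = 2688/(75/2 + 10*I*sqrt(6)) - 8254/22621 = -8254/22621 + 2688/(75/2 + 10*I*sqrt(6))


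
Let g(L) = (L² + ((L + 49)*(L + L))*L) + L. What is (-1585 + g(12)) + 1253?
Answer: 17392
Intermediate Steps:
g(L) = L + L² + 2*L²*(49 + L) (g(L) = (L² + ((49 + L)*(2*L))*L) + L = (L² + (2*L*(49 + L))*L) + L = (L² + 2*L²*(49 + L)) + L = L + L² + 2*L²*(49 + L))
(-1585 + g(12)) + 1253 = (-1585 + 12*(1 + 2*12² + 99*12)) + 1253 = (-1585 + 12*(1 + 2*144 + 1188)) + 1253 = (-1585 + 12*(1 + 288 + 1188)) + 1253 = (-1585 + 12*1477) + 1253 = (-1585 + 17724) + 1253 = 16139 + 1253 = 17392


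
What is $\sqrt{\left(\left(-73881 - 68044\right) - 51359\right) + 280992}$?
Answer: $2 \sqrt{21927} \approx 296.16$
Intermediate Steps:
$\sqrt{\left(\left(-73881 - 68044\right) - 51359\right) + 280992} = \sqrt{\left(-141925 - 51359\right) + 280992} = \sqrt{-193284 + 280992} = \sqrt{87708} = 2 \sqrt{21927}$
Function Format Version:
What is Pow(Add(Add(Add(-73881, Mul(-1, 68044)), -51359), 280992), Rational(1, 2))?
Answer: Mul(2, Pow(21927, Rational(1, 2))) ≈ 296.16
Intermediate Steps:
Pow(Add(Add(Add(-73881, Mul(-1, 68044)), -51359), 280992), Rational(1, 2)) = Pow(Add(Add(Add(-73881, -68044), -51359), 280992), Rational(1, 2)) = Pow(Add(Add(-141925, -51359), 280992), Rational(1, 2)) = Pow(Add(-193284, 280992), Rational(1, 2)) = Pow(87708, Rational(1, 2)) = Mul(2, Pow(21927, Rational(1, 2)))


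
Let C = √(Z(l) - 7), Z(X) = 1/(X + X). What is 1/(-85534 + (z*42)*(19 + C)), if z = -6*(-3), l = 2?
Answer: -35585/2534513384 - 567*I*√3/2534513384 ≈ -1.404e-5 - 3.8748e-7*I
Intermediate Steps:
Z(X) = 1/(2*X)
z = 18
C = 3*I*√3/2 (C = √((½)/2 - 7) = √((½)*(½) - 7) = √(¼ - 7) = √(-27/4) = 3*I*√3/2 ≈ 2.5981*I)
1/(-85534 + (z*42)*(19 + C)) = 1/(-85534 + (18*42)*(19 + 3*I*√3/2)) = 1/(-85534 + 756*(19 + 3*I*√3/2)) = 1/(-85534 + (14364 + 1134*I*√3)) = 1/(-71170 + 1134*I*√3)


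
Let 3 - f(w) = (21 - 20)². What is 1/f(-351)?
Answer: ½ ≈ 0.50000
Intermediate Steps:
f(w) = 2 (f(w) = 3 - (21 - 20)² = 3 - 1*1² = 3 - 1*1 = 3 - 1 = 2)
1/f(-351) = 1/2 = ½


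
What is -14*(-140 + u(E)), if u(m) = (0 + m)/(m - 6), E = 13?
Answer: 1934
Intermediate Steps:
u(m) = m/(-6 + m)
-14*(-140 + u(E)) = -14*(-140 + 13/(-6 + 13)) = -14*(-140 + 13/7) = -14*(-967/7) = 1934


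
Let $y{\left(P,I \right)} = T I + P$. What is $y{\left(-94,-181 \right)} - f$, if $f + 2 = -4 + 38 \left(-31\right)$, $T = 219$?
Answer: $-38549$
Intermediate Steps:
$y{\left(P,I \right)} = P + 219 I$ ($y{\left(P,I \right)} = 219 I + P = P + 219 I$)
$f = -1184$ ($f = -2 + \left(-4 + 38 \left(-31\right)\right) = -2 - 1182 = -1184$)
$y{\left(-94,-181 \right)} - f = \left(-94 + 219 \left(-181\right)\right) - -1184 = \left(-94 - 39639\right) + 1184 = -39733 + 1184 = -38549$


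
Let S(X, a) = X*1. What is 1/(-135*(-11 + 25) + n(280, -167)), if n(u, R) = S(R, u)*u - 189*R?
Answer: -1/17087 ≈ -5.8524e-5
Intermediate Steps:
S(X, a) = X
n(u, R) = -189*R + R*u (n(u, R) = R*u - 189*R = -189*R + R*u)
1/(-135*(-11 + 25) + n(280, -167)) = 1/(-135*(-11 + 25) - 167*(-189 + 280)) = 1/(-135*14 - 167*91) = 1/(-1890 - 15197) = 1/(-17087) = -1/17087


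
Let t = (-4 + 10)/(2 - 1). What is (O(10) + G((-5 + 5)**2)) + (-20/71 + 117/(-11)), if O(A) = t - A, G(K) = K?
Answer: -11651/781 ≈ -14.918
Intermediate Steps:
t = 6 (t = 6/1 = 6*1 = 6)
O(A) = 6 - A
(O(10) + G((-5 + 5)**2)) + (-20/71 + 117/(-11)) = ((6 - 1*10) + (-5 + 5)**2) + (-20/71 + 117/(-11)) = ((6 - 10) + 0**2) + (-20*1/71 + 117*(-1/11)) = (-4 + 0) + (-20/71 - 117/11) = -4 - 8527/781 = -11651/781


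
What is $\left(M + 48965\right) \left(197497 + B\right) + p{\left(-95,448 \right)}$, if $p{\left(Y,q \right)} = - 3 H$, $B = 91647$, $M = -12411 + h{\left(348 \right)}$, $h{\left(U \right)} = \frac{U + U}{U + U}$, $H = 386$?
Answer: $10569657762$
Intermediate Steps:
$h{\left(U \right)} = 1$ ($h{\left(U \right)} = \frac{2 U}{2 U} = 2 U \frac{1}{2 U} = 1$)
$M = -12410$ ($M = -12411 + 1 = -12410$)
$p{\left(Y,q \right)} = -1158$ ($p{\left(Y,q \right)} = \left(-3\right) 386 = -1158$)
$\left(M + 48965\right) \left(197497 + B\right) + p{\left(-95,448 \right)} = \left(-12410 + 48965\right) \left(197497 + 91647\right) - 1158 = 36555 \cdot 289144 - 1158 = 10569658920 - 1158 = 10569657762$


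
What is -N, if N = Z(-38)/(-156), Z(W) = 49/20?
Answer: 49/3120 ≈ 0.015705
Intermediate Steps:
Z(W) = 49/20 (Z(W) = 49*(1/20) = 49/20)
N = -49/3120 (N = (49/20)/(-156) = (49/20)*(-1/156) = -49/3120 ≈ -0.015705)
-N = -1*(-49/3120) = 49/3120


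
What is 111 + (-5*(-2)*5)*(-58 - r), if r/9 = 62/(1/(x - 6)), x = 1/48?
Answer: 656119/4 ≈ 1.6403e+5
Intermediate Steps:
x = 1/48 ≈ 0.020833
r = -26691/8 (r = 9*(62/(1/(1/48 - 6))) = 9*(62/(1/(-287/48))) = 9*(62/(-48/287)) = 9*(62*(-287/48)) = 9*(-8897/24) = -26691/8 ≈ -3336.4)
111 + (-5*(-2)*5)*(-58 - r) = 111 + (-5*(-2)*5)*(-58 - 1*(-26691/8)) = 111 + (10*5)*(-58 + 26691/8) = 111 + 50*(26227/8) = 111 + 655675/4 = 656119/4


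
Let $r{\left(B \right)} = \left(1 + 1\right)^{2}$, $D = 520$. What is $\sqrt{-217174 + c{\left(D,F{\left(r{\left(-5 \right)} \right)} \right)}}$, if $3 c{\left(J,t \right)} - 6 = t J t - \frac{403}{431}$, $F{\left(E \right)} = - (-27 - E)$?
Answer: $\frac{i \sqrt{84593851347}}{1293} \approx 224.94 i$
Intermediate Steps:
$r{\left(B \right)} = 4$ ($r{\left(B \right)} = 2^{2} = 4$)
$F{\left(E \right)} = 27 + E$
$c{\left(J,t \right)} = \frac{2183}{1293} + \frac{J t^{2}}{3}$ ($c{\left(J,t \right)} = 2 + \frac{t J t - \frac{403}{431}}{3} = 2 + \frac{J t t - \frac{403}{431}}{3} = 2 + \frac{J t^{2} - \frac{403}{431}}{3} = 2 + \frac{- \frac{403}{431} + J t^{2}}{3} = 2 + \left(- \frac{403}{1293} + \frac{J t^{2}}{3}\right) = \frac{2183}{1293} + \frac{J t^{2}}{3}$)
$\sqrt{-217174 + c{\left(D,F{\left(r{\left(-5 \right)} \right)} \right)}} = \sqrt{-217174 + \left(\frac{2183}{1293} + \frac{1}{3} \cdot 520 \left(27 + 4\right)^{2}\right)} = \sqrt{-217174 + \left(\frac{2183}{1293} + \frac{1}{3} \cdot 520 \cdot 31^{2}\right)} = \sqrt{-217174 + \left(\frac{2183}{1293} + \frac{1}{3} \cdot 520 \cdot 961\right)} = \sqrt{-217174 + \left(\frac{2183}{1293} + \frac{499720}{3}\right)} = \sqrt{-217174 + \frac{215381503}{1293}} = \sqrt{- \frac{65424479}{1293}} = \frac{i \sqrt{84593851347}}{1293}$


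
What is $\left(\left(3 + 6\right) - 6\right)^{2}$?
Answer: $9$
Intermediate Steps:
$\left(\left(3 + 6\right) - 6\right)^{2} = \left(9 - 6\right)^{2} = 3^{2} = 9$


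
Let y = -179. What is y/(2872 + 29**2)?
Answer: -179/3713 ≈ -0.048209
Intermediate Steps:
y/(2872 + 29**2) = -179/(2872 + 29**2) = -179/(2872 + 841) = -179/3713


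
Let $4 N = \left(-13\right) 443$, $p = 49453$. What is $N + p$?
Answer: $\frac{192053}{4} \approx 48013.0$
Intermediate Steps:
$N = - \frac{5759}{4}$ ($N = \frac{\left(-13\right) 443}{4} = \frac{1}{4} \left(-5759\right) = - \frac{5759}{4} \approx -1439.8$)
$N + p = - \frac{5759}{4} + 49453 = \frac{192053}{4}$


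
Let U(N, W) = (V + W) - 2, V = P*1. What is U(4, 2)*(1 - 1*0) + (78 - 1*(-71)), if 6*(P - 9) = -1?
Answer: 947/6 ≈ 157.83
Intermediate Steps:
P = 53/6 (P = 9 + (⅙)*(-1) = 9 - ⅙ = 53/6 ≈ 8.8333)
V = 53/6 (V = (53/6)*1 = 53/6 ≈ 8.8333)
U(N, W) = 41/6 + W (U(N, W) = (53/6 + W) - 2 = 41/6 + W)
U(4, 2)*(1 - 1*0) + (78 - 1*(-71)) = (41/6 + 2)*(1 - 1*0) + (78 - 1*(-71)) = 53*(1 + 0)/6 + (78 + 71) = (53/6)*1 + 149 = 53/6 + 149 = 947/6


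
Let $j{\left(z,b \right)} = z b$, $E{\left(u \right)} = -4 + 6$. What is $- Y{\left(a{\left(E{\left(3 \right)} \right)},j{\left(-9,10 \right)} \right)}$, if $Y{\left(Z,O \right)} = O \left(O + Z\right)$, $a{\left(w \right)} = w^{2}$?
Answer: $-7740$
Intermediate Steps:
$E{\left(u \right)} = 2$
$j{\left(z,b \right)} = b z$
$- Y{\left(a{\left(E{\left(3 \right)} \right)},j{\left(-9,10 \right)} \right)} = - 10 \left(-9\right) \left(10 \left(-9\right) + 2^{2}\right) = - \left(-90\right) \left(-90 + 4\right) = - \left(-90\right) \left(-86\right) = \left(-1\right) 7740 = -7740$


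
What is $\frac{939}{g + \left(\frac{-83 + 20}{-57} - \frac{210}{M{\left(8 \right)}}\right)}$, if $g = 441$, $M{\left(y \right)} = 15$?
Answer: $\frac{17841}{8134} \approx 2.1934$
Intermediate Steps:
$\frac{939}{g + \left(\frac{-83 + 20}{-57} - \frac{210}{M{\left(8 \right)}}\right)} = \frac{939}{441 - \left(14 - \frac{-83 + 20}{-57}\right)} = \frac{939}{441 - \frac{245}{19}} = \frac{939}{\frac{8134}{19}} = 939 \cdot \frac{19}{8134} = \frac{17841}{8134}$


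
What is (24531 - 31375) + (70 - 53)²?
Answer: -6555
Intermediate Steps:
(24531 - 31375) + (70 - 53)² = -6844 + 17² = -6844 + 289 = -6555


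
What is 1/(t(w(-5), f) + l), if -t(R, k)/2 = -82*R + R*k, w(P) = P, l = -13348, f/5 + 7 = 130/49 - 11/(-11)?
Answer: -49/702432 ≈ -6.9758e-5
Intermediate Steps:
f = -820/49 (f = -35 + 5*(130/49 - 11/(-11)) = -35 + 5*(130*(1/49) - 11*(-1/11)) = -35 + 5*(130/49 + 1) = -35 + 5*(179/49) = -35 + 895/49 = -820/49 ≈ -16.735)
t(R, k) = 164*R - 2*R*k (t(R, k) = -2*(-82*R + R*k) = 164*R - 2*R*k)
1/(t(w(-5), f) + l) = 1/(2*(-5)*(82 - 1*(-820/49)) - 13348) = 1/(2*(-5)*(82 + 820/49) - 13348) = 1/(2*(-5)*(4838/49) - 13348) = 1/(-48380/49 - 13348) = 1/(-702432/49) = -49/702432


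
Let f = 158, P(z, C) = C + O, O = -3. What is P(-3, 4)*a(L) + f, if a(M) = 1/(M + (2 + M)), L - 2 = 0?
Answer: 949/6 ≈ 158.17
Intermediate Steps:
L = 2 (L = 2 + 0 = 2)
P(z, C) = -3 + C (P(z, C) = C - 3 = -3 + C)
a(M) = 1/(2 + 2*M)
P(-3, 4)*a(L) + f = (-3 + 4)*(1/(2*(1 + 2))) + 158 = 1*((½)/3) + 158 = 1*((½)*(⅓)) + 158 = 1*(⅙) + 158 = ⅙ + 158 = 949/6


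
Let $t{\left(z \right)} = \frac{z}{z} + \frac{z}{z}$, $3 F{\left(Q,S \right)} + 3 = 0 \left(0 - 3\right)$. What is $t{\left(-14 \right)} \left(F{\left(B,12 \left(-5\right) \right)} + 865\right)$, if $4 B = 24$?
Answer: $1728$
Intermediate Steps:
$B = 6$ ($B = \frac{1}{4} \cdot 24 = 6$)
$F{\left(Q,S \right)} = -1$ ($F{\left(Q,S \right)} = -1 + \frac{0 \left(0 - 3\right)}{3} = -1 + \frac{0 \left(-3\right)}{3} = -1 + \frac{1}{3} \cdot 0 = -1 + 0 = -1$)
$t{\left(z \right)} = 2$ ($t{\left(z \right)} = 1 + 1 = 2$)
$t{\left(-14 \right)} \left(F{\left(B,12 \left(-5\right) \right)} + 865\right) = 2 \left(-1 + 865\right) = 2 \cdot 864 = 1728$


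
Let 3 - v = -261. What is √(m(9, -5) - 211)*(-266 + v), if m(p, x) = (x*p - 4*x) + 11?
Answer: -30*I ≈ -30.0*I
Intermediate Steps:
v = 264 (v = 3 - 1*(-261) = 3 + 261 = 264)
m(p, x) = 11 - 4*x + p*x (m(p, x) = (p*x - 4*x) + 11 = (-4*x + p*x) + 11 = 11 - 4*x + p*x)
√(m(9, -5) - 211)*(-266 + v) = √((11 - 4*(-5) + 9*(-5)) - 211)*(-266 + 264) = √((11 + 20 - 45) - 211)*(-2) = √(-14 - 211)*(-2) = √(-225)*(-2) = (15*I)*(-2) = -30*I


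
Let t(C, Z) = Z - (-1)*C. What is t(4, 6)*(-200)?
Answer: -2000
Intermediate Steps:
t(C, Z) = C + Z (t(C, Z) = Z + C = C + Z)
t(4, 6)*(-200) = (4 + 6)*(-200) = 10*(-200) = -2000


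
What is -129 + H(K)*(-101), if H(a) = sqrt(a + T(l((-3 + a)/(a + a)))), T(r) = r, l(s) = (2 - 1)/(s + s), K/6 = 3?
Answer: -129 - 404*sqrt(30)/5 ≈ -571.56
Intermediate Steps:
K = 18 (K = 6*3 = 18)
l(s) = 1/(2*s)
H(a) = sqrt(a + a/(-3 + a)) (H(a) = sqrt(a + 1/(2*(((-3 + a)/(a + a))))) = sqrt(a + 1/(2*(((-3 + a)/((2*a)))))) = sqrt(a + 1/(2*(((-3 + a)*(1/(2*a)))))) = sqrt(a + 1/(2*(((-3 + a)/(2*a))))) = sqrt(a + (2*a/(-3 + a))/2) = sqrt(a + a/(-3 + a)))
-129 + H(K)*(-101) = -129 + sqrt(18*(-2 + 18)/(-3 + 18))*(-101) = -129 + sqrt(18*16/15)*(-101) = -129 + sqrt(18*(1/15)*16)*(-101) = -129 + sqrt(96/5)*(-101) = -129 + (4*sqrt(30)/5)*(-101) = -129 - 404*sqrt(30)/5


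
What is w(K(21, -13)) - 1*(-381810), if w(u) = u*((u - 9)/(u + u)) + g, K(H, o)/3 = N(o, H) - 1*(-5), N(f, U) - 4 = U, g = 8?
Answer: 763717/2 ≈ 3.8186e+5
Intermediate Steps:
N(f, U) = 4 + U
K(H, o) = 27 + 3*H (K(H, o) = 3*((4 + H) - 1*(-5)) = 3*((4 + H) + 5) = 3*(9 + H) = 27 + 3*H)
w(u) = 7/2 + u/2 (w(u) = u*((u - 9)/(u + u)) + 8 = u*((-9 + u)/((2*u))) + 8 = u*((-9 + u)*(1/(2*u))) + 8 = u*((-9 + u)/(2*u)) + 8 = (-9/2 + u/2) + 8 = 7/2 + u/2)
w(K(21, -13)) - 1*(-381810) = (7/2 + (27 + 3*21)/2) - 1*(-381810) = (7/2 + (27 + 63)/2) + 381810 = (7/2 + (½)*90) + 381810 = (7/2 + 45) + 381810 = 97/2 + 381810 = 763717/2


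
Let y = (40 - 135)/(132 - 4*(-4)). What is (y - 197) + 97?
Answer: -14895/148 ≈ -100.64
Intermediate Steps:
y = -95/148 (y = -95/(132 + 16) = -95/148 ≈ -0.64189)
(y - 197) + 97 = (-95/148 - 197) + 97 = -29251/148 + 97 = -14895/148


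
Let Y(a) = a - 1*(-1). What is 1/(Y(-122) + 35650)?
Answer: 1/35529 ≈ 2.8146e-5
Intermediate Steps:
Y(a) = 1 + a (Y(a) = a + 1 = 1 + a)
1/(Y(-122) + 35650) = 1/((1 - 122) + 35650) = 1/(-121 + 35650) = 1/35529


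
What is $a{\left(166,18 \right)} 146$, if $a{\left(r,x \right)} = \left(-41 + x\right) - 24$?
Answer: $-6862$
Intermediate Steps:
$a{\left(r,x \right)} = -65 + x$
$a{\left(166,18 \right)} 146 = \left(-65 + 18\right) 146 = \left(-47\right) 146 = -6862$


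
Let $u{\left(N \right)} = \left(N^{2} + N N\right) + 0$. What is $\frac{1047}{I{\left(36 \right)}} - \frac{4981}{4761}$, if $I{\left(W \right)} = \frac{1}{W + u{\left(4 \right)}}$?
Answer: $\frac{338959175}{4761} \approx 71195.0$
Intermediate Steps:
$u{\left(N \right)} = 2 N^{2}$ ($u{\left(N \right)} = \left(N^{2} + N^{2}\right) + 0 = 2 N^{2} + 0 = 2 N^{2}$)
$I{\left(W \right)} = \frac{1}{32 + W}$ ($I{\left(W \right)} = \frac{1}{W + 2 \cdot 4^{2}} = \frac{1}{W + 2 \cdot 16} = \frac{1}{W + 32} = \frac{1}{32 + W}$)
$\frac{1047}{I{\left(36 \right)}} - \frac{4981}{4761} = \frac{1047}{\frac{1}{32 + 36}} - \frac{4981}{4761} = \frac{1047}{\frac{1}{68}} - \frac{4981}{4761} = 1047 \frac{1}{\frac{1}{68}} - \frac{4981}{4761} = 1047 \cdot 68 - \frac{4981}{4761} = 71196 - \frac{4981}{4761} = \frac{338959175}{4761}$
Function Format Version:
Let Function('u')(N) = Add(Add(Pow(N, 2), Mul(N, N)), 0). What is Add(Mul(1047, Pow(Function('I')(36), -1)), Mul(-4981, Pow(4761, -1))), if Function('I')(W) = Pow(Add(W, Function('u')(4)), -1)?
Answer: Rational(338959175, 4761) ≈ 71195.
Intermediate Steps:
Function('u')(N) = Mul(2, Pow(N, 2)) (Function('u')(N) = Add(Add(Pow(N, 2), Pow(N, 2)), 0) = Add(Mul(2, Pow(N, 2)), 0) = Mul(2, Pow(N, 2)))
Function('I')(W) = Pow(Add(32, W), -1) (Function('I')(W) = Pow(Add(W, Mul(2, Pow(4, 2))), -1) = Pow(Add(W, Mul(2, 16)), -1) = Pow(Add(W, 32), -1) = Pow(Add(32, W), -1))
Add(Mul(1047, Pow(Function('I')(36), -1)), Mul(-4981, Pow(4761, -1))) = Add(Mul(1047, Pow(Pow(Add(32, 36), -1), -1)), Mul(-4981, Pow(4761, -1))) = Add(Mul(1047, Pow(Pow(68, -1), -1)), Mul(-4981, Rational(1, 4761))) = Add(Mul(1047, Pow(Rational(1, 68), -1)), Rational(-4981, 4761)) = Add(Mul(1047, 68), Rational(-4981, 4761)) = Add(71196, Rational(-4981, 4761)) = Rational(338959175, 4761)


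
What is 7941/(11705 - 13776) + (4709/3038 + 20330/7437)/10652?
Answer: -1910936932154909/498421545692952 ≈ -3.8340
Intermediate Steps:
7941/(11705 - 13776) + (4709/3038 + 20330/7437)/10652 = 7941/(-2071) + (4709*(1/3038) + 20330*(1/7437))*(1/10652) = 7941*(-1/2071) + (4709/3038 + 20330/7437)*(1/10652) = -7941/2071 + (96783373/22593606)*(1/10652) = -7941/2071 + 96783373/240667091112 = -1910936932154909/498421545692952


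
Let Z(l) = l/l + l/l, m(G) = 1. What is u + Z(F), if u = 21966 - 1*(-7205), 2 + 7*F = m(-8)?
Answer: 29173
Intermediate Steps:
F = -⅐ (F = -2/7 + (⅐)*1 = -2/7 + ⅐ = -⅐ ≈ -0.14286)
Z(l) = 2 (Z(l) = 1 + 1 = 2)
u = 29171 (u = 21966 + 7205 = 29171)
u + Z(F) = 29171 + 2 = 29173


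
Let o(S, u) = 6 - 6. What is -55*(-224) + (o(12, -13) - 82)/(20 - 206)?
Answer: 1145801/93 ≈ 12320.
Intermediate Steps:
o(S, u) = 0
-55*(-224) + (o(12, -13) - 82)/(20 - 206) = -55*(-224) + (0 - 82)/(20 - 206) = 12320 - 82/(-186) = 12320 - 82*(-1/186) = 12320 + 41/93 = 1145801/93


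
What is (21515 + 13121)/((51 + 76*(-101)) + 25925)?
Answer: 8659/4575 ≈ 1.8927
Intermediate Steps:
(21515 + 13121)/((51 + 76*(-101)) + 25925) = 34636/((51 - 7676) + 25925) = 34636/(-7625 + 25925) = 34636/18300 = 34636*(1/18300) = 8659/4575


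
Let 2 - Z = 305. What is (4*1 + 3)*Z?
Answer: -2121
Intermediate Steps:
Z = -303 (Z = 2 - 1*305 = 2 - 305 = -303)
(4*1 + 3)*Z = (4*1 + 3)*(-303) = (4 + 3)*(-303) = 7*(-303) = -2121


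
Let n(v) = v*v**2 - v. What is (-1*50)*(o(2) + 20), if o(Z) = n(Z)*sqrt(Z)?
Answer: -1000 - 300*sqrt(2) ≈ -1424.3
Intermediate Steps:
n(v) = v**3 - v
o(Z) = sqrt(Z)*(Z**3 - Z) (o(Z) = (Z**3 - Z)*sqrt(Z) = sqrt(Z)*(Z**3 - Z))
(-1*50)*(o(2) + 20) = (-1*50)*(2**(3/2)*(-1 + 2**2) + 20) = -50*((2*sqrt(2))*(-1 + 4) + 20) = -50*((2*sqrt(2))*3 + 20) = -50*(6*sqrt(2) + 20) = -50*(20 + 6*sqrt(2)) = -1000 - 300*sqrt(2)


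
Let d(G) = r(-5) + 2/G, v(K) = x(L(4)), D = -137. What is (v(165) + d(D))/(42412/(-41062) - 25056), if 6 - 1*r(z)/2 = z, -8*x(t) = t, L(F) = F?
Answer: -120865997/140958188108 ≈ -0.00085746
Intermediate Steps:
x(t) = -t/8
r(z) = 12 - 2*z
v(K) = -½ (v(K) = -⅛*4 = -½)
d(G) = 22 + 2/G (d(G) = (12 - 2*(-5)) + 2/G = (12 + 10) + 2/G = 22 + 2/G)
(v(165) + d(D))/(42412/(-41062) - 25056) = (-½ + (22 + 2/(-137)))/(42412/(-41062) - 25056) = (-½ + (22 + 2*(-1/137)))/(42412*(-1/41062) - 25056) = (-½ + (22 - 2/137))/(-21206/20531 - 25056) = (-½ + 3012/137)/(-514445942/20531) = (5887/274)*(-20531/514445942) = -120865997/140958188108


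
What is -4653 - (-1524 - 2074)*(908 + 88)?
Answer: 3578955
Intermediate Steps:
-4653 - (-1524 - 2074)*(908 + 88) = -4653 - (-3598)*996 = -4653 - 1*(-3583608) = -4653 + 3583608 = 3578955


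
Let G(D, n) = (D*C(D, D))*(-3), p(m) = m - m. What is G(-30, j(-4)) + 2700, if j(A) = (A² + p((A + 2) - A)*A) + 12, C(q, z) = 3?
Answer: 2970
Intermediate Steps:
p(m) = 0
j(A) = 12 + A² (j(A) = (A² + 0*A) + 12 = (A² + 0) + 12 = A² + 12 = 12 + A²)
G(D, n) = -9*D (G(D, n) = (D*3)*(-3) = (3*D)*(-3) = -9*D)
G(-30, j(-4)) + 2700 = -9*(-30) + 2700 = 270 + 2700 = 2970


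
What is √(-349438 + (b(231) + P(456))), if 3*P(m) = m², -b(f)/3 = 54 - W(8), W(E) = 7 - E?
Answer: I*√280291 ≈ 529.42*I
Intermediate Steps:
b(f) = -165 (b(f) = -3*(54 - (7 - 1*8)) = -3*(54 - (7 - 8)) = -3*(54 - 1*(-1)) = -3*(54 + 1) = -3*55 = -165)
P(m) = m²/3
√(-349438 + (b(231) + P(456))) = √(-349438 + (-165 + (⅓)*456²)) = √(-349438 + (-165 + (⅓)*207936)) = √(-349438 + (-165 + 69312)) = √(-349438 + 69147) = √(-280291) = I*√280291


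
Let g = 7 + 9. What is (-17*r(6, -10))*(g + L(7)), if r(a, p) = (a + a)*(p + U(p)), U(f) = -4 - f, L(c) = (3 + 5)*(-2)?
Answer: 0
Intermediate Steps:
L(c) = -16 (L(c) = 8*(-2) = -16)
g = 16
r(a, p) = -8*a (r(a, p) = (a + a)*(p + (-4 - p)) = (2*a)*(-4) = -8*a)
(-17*r(6, -10))*(g + L(7)) = (-(-136)*6)*(16 - 16) = -17*(-48)*0 = 816*0 = 0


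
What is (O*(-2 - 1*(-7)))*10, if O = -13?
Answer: -650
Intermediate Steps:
(O*(-2 - 1*(-7)))*10 = -13*(-2 - 1*(-7))*10 = -13*(-2 + 7)*10 = -13*5*10 = -65*10 = -650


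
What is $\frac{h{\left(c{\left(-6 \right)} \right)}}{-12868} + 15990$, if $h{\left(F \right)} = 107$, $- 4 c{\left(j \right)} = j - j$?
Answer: $\frac{205759213}{12868} \approx 15990.0$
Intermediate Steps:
$c{\left(j \right)} = 0$ ($c{\left(j \right)} = - \frac{j - j}{4} = \left(- \frac{1}{4}\right) 0 = 0$)
$\frac{h{\left(c{\left(-6 \right)} \right)}}{-12868} + 15990 = \frac{107}{-12868} + 15990 = 107 \left(- \frac{1}{12868}\right) + 15990 = - \frac{107}{12868} + 15990 = \frac{205759213}{12868}$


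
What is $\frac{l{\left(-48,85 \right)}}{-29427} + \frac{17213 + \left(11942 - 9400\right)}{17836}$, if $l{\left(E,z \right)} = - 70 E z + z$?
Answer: $- \frac{265538075}{30874116} \approx -8.6007$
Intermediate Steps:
$l{\left(E,z \right)} = z - 70 E z$ ($l{\left(E,z \right)} = - 70 E z + z = z - 70 E z$)
$\frac{l{\left(-48,85 \right)}}{-29427} + \frac{17213 + \left(11942 - 9400\right)}{17836} = \frac{85 \left(1 - -3360\right)}{-29427} + \frac{17213 + \left(11942 - 9400\right)}{17836} = 85 \left(1 + 3360\right) \left(- \frac{1}{29427}\right) + \left(17213 + 2542\right) \frac{1}{17836} = 85 \cdot 3361 \left(- \frac{1}{29427}\right) + 19755 \cdot \frac{1}{17836} = 285685 \left(- \frac{1}{29427}\right) + \frac{19755}{17836} = - \frac{16805}{1731} + \frac{19755}{17836} = - \frac{265538075}{30874116}$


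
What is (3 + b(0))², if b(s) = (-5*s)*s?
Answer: 9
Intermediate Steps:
b(s) = -5*s²
(3 + b(0))² = (3 - 5*0²)² = (3 - 5*0)² = (3 + 0)² = 3² = 9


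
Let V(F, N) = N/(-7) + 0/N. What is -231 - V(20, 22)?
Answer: -1595/7 ≈ -227.86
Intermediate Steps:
V(F, N) = -N/7 (V(F, N) = N*(-1/7) + 0 = -N/7 + 0 = -N/7)
-231 - V(20, 22) = -231 - (-1)*22/7 = -231 - 1*(-22/7) = -231 + 22/7 = -1595/7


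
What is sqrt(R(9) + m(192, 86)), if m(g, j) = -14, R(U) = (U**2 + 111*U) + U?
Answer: 5*sqrt(43) ≈ 32.787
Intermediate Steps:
R(U) = U**2 + 112*U
sqrt(R(9) + m(192, 86)) = sqrt(9*(112 + 9) - 14) = sqrt(9*121 - 14) = sqrt(1089 - 14) = sqrt(1075) = 5*sqrt(43)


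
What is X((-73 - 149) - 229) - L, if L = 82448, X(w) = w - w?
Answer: -82448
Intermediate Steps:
X(w) = 0
X((-73 - 149) - 229) - L = 0 - 1*82448 = 0 - 82448 = -82448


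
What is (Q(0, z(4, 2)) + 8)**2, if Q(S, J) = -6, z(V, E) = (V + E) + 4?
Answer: 4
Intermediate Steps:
z(V, E) = 4 + E + V (z(V, E) = (E + V) + 4 = 4 + E + V)
(Q(0, z(4, 2)) + 8)**2 = (-6 + 8)**2 = 2**2 = 4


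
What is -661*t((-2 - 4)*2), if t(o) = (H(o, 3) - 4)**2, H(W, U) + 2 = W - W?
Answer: -23796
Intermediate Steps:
H(W, U) = -2 (H(W, U) = -2 + (W - W) = -2 + 0 = -2)
t(o) = 36 (t(o) = (-2 - 4)**2 = (-6)**2 = 36)
-661*t((-2 - 4)*2) = -661*36 = -23796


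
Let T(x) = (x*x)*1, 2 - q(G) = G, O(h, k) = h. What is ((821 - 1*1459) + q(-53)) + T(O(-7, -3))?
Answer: -534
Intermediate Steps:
q(G) = 2 - G
T(x) = x² (T(x) = x²*1 = x²)
((821 - 1*1459) + q(-53)) + T(O(-7, -3)) = ((821 - 1*1459) + (2 - 1*(-53))) + (-7)² = ((821 - 1459) + (2 + 53)) + 49 = (-638 + 55) + 49 = -583 + 49 = -534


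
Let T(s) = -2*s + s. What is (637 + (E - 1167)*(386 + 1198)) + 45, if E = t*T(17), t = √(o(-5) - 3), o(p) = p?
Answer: -1847846 - 53856*I*√2 ≈ -1.8478e+6 - 76164.0*I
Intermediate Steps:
T(s) = -s
t = 2*I*√2 (t = √(-5 - 3) = √(-8) = 2*I*√2 ≈ 2.8284*I)
E = -34*I*√2 (E = (2*I*√2)*(-1*17) = (2*I*√2)*(-17) = -34*I*√2 ≈ -48.083*I)
(637 + (E - 1167)*(386 + 1198)) + 45 = (637 + (-34*I*√2 - 1167)*(386 + 1198)) + 45 = (637 + (-1167 - 34*I*√2)*1584) + 45 = (637 + (-1848528 - 53856*I*√2)) + 45 = (-1847891 - 53856*I*√2) + 45 = -1847846 - 53856*I*√2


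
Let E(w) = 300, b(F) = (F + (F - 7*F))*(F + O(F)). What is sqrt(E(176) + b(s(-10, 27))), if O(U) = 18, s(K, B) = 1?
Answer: sqrt(205) ≈ 14.318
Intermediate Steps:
b(F) = -5*F*(18 + F) (b(F) = (F + (F - 7*F))*(F + 18) = (F - 6*F)*(18 + F) = (-5*F)*(18 + F) = -5*F*(18 + F))
sqrt(E(176) + b(s(-10, 27))) = sqrt(300 - 5*1*(18 + 1)) = sqrt(300 - 5*1*19) = sqrt(300 - 95) = sqrt(205)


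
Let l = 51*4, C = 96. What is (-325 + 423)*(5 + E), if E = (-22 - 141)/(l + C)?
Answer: 65513/150 ≈ 436.75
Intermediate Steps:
l = 204
E = -163/300 (E = (-22 - 141)/(204 + 96) = -163/300 ≈ -0.54333)
(-325 + 423)*(5 + E) = (-325 + 423)*(5 - 163/300) = 98*(1337/300) = 65513/150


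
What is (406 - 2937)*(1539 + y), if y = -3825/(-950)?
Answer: -148405185/38 ≈ -3.9054e+6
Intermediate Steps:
y = 153/38 (y = -3825*(-1/950) = 153/38 ≈ 4.0263)
(406 - 2937)*(1539 + y) = (406 - 2937)*(1539 + 153/38) = -2531*58635/38 = -148405185/38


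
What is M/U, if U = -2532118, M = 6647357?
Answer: -6647357/2532118 ≈ -2.6252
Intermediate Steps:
M/U = 6647357/(-2532118) = 6647357*(-1/2532118) = -6647357/2532118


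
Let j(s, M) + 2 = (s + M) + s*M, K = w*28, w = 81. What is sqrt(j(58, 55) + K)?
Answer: sqrt(5569) ≈ 74.626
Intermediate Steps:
K = 2268 (K = 81*28 = 2268)
j(s, M) = -2 + M + s + M*s (j(s, M) = -2 + ((s + M) + s*M) = -2 + ((M + s) + M*s) = -2 + (M + s + M*s) = -2 + M + s + M*s)
sqrt(j(58, 55) + K) = sqrt((-2 + 55 + 58 + 55*58) + 2268) = sqrt((-2 + 55 + 58 + 3190) + 2268) = sqrt(3301 + 2268) = sqrt(5569)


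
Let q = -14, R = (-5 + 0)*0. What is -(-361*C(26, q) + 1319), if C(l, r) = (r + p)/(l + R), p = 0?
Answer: -19674/13 ≈ -1513.4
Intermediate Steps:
R = 0 (R = -5*0 = 0)
C(l, r) = r/l (C(l, r) = (r + 0)/(l + 0) = r/l)
-(-361*C(26, q) + 1319) = -(-(-5054)/26 + 1319) = -(-361*(-7/13) + 1319) = -(2527/13 + 1319) = -1*19674/13 = -19674/13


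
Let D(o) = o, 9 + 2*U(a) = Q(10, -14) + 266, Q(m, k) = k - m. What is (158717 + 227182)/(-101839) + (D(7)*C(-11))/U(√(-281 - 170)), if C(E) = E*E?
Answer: 82600799/23728487 ≈ 3.4811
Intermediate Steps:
C(E) = E²
U(a) = 233/2 (U(a) = -9/2 + ((-14 - 1*10) + 266)/2 = -9/2 + ((-14 - 10) + 266)/2 = -9/2 + (-24 + 266)/2 = -9/2 + (½)*242 = -9/2 + 121 = 233/2)
(158717 + 227182)/(-101839) + (D(7)*C(-11))/U(√(-281 - 170)) = (158717 + 227182)/(-101839) + (7*(-11)²)/(233/2) = 385899*(-1/101839) + (7*121)*(2/233) = -385899/101839 + 847*(2/233) = -385899/101839 + 1694/233 = 82600799/23728487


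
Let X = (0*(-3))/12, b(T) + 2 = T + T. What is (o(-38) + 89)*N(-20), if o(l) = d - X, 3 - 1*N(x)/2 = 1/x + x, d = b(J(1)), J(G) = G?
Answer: 41029/10 ≈ 4102.9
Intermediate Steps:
b(T) = -2 + 2*T (b(T) = -2 + (T + T) = -2 + 2*T)
d = 0 (d = -2 + 2*1 = -2 + 2 = 0)
N(x) = 6 - 2*x - 2/x (N(x) = 6 - 2*(1/x + x) = 6 - 2*(x + 1/x) = 6 + (-2*x - 2/x) = 6 - 2*x - 2/x)
X = 0 (X = 0*(1/12) = 0)
o(l) = 0 (o(l) = 0 - 1*0 = 0 + 0 = 0)
(o(-38) + 89)*N(-20) = (0 + 89)*(6 - 2*(-20) - 2/(-20)) = 89*(6 + 40 - 2*(-1/20)) = 89*(6 + 40 + ⅒) = 89*(461/10) = 41029/10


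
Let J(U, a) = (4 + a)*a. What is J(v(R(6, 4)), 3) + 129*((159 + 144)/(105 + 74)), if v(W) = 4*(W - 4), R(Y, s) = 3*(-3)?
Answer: 42846/179 ≈ 239.36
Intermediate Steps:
R(Y, s) = -9
v(W) = -16 + 4*W (v(W) = 4*(-4 + W) = -16 + 4*W)
J(U, a) = a*(4 + a)
J(v(R(6, 4)), 3) + 129*((159 + 144)/(105 + 74)) = 3*(4 + 3) + 129*((159 + 144)/(105 + 74)) = 3*7 + 129*(303/179) = 21 + 129*(303*(1/179)) = 21 + 129*(303/179) = 21 + 39087/179 = 42846/179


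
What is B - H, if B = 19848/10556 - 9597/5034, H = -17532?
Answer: 77635822819/4428242 ≈ 17532.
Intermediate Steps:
B = -115925/4428242 (B = 19848*(1/10556) - 9597*1/5034 = 4962/2639 - 3199/1678 = -115925/4428242 ≈ -0.026179)
B - H = -115925/4428242 - 1*(-17532) = -115925/4428242 + 17532 = 77635822819/4428242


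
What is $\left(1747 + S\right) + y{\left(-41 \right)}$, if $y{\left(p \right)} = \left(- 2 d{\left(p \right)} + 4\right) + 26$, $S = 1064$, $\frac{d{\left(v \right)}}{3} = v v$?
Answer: $-7245$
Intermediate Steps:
$d{\left(v \right)} = 3 v^{2}$ ($d{\left(v \right)} = 3 v v = 3 v^{2}$)
$y{\left(p \right)} = 30 - 6 p^{2}$ ($y{\left(p \right)} = \left(- 2 \cdot 3 p^{2} + 4\right) + 26 = \left(- 6 p^{2} + 4\right) + 26 = \left(4 - 6 p^{2}\right) + 26 = 30 - 6 p^{2}$)
$\left(1747 + S\right) + y{\left(-41 \right)} = \left(1747 + 1064\right) + \left(30 - 6 \left(-41\right)^{2}\right) = 2811 + \left(30 - 10086\right) = 2811 - 10056 = -7245$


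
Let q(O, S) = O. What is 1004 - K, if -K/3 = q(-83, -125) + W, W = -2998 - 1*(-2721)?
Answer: -76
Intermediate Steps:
W = -277 (W = -2998 + 2721 = -277)
K = 1080 (K = -3*(-83 - 277) = -3*(-360) = 1080)
1004 - K = 1004 - 1*1080 = 1004 - 1080 = -76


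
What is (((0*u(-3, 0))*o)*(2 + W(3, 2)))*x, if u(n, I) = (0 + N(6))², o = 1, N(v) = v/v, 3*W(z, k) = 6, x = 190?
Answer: 0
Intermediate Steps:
W(z, k) = 2 (W(z, k) = (⅓)*6 = 2)
N(v) = 1
u(n, I) = 1 (u(n, I) = (0 + 1)² = 1² = 1)
(((0*u(-3, 0))*o)*(2 + W(3, 2)))*x = (((0*1)*1)*(2 + 2))*190 = ((0*1)*4)*190 = (0*4)*190 = 0*190 = 0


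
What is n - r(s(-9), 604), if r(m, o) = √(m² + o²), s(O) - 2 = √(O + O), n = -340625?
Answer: -340625 - √(364802 + 12*I*√2) ≈ -3.4123e+5 - 0.014049*I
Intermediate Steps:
s(O) = 2 + √2*√O (s(O) = 2 + √(O + O) = 2 + √(2*O) = 2 + √2*√O)
n - r(s(-9), 604) = -340625 - √((2 + √2*√(-9))² + 604²) = -340625 - √((2 + √2*(3*I))² + 364816) = -340625 - √((2 + 3*I*√2)² + 364816) = -340625 - √(364816 + (2 + 3*I*√2)²)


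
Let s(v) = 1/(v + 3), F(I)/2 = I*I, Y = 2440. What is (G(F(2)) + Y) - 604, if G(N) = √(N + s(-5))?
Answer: 1836 + √30/2 ≈ 1838.7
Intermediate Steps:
F(I) = 2*I² (F(I) = 2*(I*I) = 2*I²)
s(v) = 1/(3 + v)
G(N) = √(-½ + N) (G(N) = √(N + 1/(3 - 5)) = √(N + 1/(-2)) = √(N - ½) = √(-½ + N))
(G(F(2)) + Y) - 604 = (√(-2 + 4*(2*2²))/2 + 2440) - 604 = (√(-2 + 4*(2*4))/2 + 2440) - 604 = (√(-2 + 4*8)/2 + 2440) - 604 = (√(-2 + 32)/2 + 2440) - 604 = (√30/2 + 2440) - 604 = (2440 + √30/2) - 604 = 1836 + √30/2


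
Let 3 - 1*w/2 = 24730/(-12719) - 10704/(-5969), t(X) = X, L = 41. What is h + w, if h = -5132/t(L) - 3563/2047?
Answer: -33412486922513/277031025439 ≈ -120.61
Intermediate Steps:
h = -10651287/83927 (h = -5132/41 - 3563/2047 = -10651287/83927 ≈ -126.91)
w = 478456654/75919711 (w = 6 - 2*(24730/(-12719) - 10704/(-5969)) = 6 - 2*(24730*(-1/12719) - 10704*(-1/5969)) = 6 - 2*(-24730/12719 + 10704/5969) = 6 - 2*(-11469194/75919711) = 6 + 22938388/75919711 = 478456654/75919711 ≈ 6.3021)
h + w = -10651287/83927 + 478456654/75919711 = -33412486922513/277031025439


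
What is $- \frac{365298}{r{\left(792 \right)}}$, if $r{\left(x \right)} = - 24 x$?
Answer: $\frac{60883}{3168} \approx 19.218$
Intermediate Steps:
$- \frac{365298}{r{\left(792 \right)}} = - \frac{365298}{\left(-24\right) 792} = - \frac{365298}{-19008} = \left(-365298\right) \left(- \frac{1}{19008}\right) = \frac{60883}{3168}$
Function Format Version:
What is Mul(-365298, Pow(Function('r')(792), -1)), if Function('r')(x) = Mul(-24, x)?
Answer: Rational(60883, 3168) ≈ 19.218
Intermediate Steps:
Mul(-365298, Pow(Function('r')(792), -1)) = Mul(-365298, Pow(Mul(-24, 792), -1)) = Mul(-365298, Pow(-19008, -1)) = Mul(-365298, Rational(-1, 19008)) = Rational(60883, 3168)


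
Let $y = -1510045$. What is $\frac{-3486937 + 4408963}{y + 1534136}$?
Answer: $\frac{922026}{24091} \approx 38.273$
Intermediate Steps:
$\frac{-3486937 + 4408963}{y + 1534136} = \frac{-3486937 + 4408963}{-1510045 + 1534136} = \frac{922026}{24091}$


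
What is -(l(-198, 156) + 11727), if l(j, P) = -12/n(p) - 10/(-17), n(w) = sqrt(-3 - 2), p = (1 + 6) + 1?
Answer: -199369/17 - 12*I*sqrt(5)/5 ≈ -11728.0 - 5.3666*I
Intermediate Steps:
p = 8 (p = 7 + 1 = 8)
n(w) = I*sqrt(5) (n(w) = sqrt(-5) = I*sqrt(5))
l(j, P) = 10/17 + 12*I*sqrt(5)/5 (l(j, P) = -12*(-I*sqrt(5)/5) - 10/(-17) = -(-12)*I*sqrt(5)/5 - 10*(-1/17) = 12*I*sqrt(5)/5 + 10/17 = 10/17 + 12*I*sqrt(5)/5)
-(l(-198, 156) + 11727) = -((10/17 + 12*I*sqrt(5)/5) + 11727) = -(199369/17 + 12*I*sqrt(5)/5) = -199369/17 - 12*I*sqrt(5)/5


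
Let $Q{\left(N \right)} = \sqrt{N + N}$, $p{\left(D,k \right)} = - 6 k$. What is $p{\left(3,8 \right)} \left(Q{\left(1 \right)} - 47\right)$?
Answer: $2256 - 48 \sqrt{2} \approx 2188.1$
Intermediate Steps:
$Q{\left(N \right)} = \sqrt{2} \sqrt{N}$ ($Q{\left(N \right)} = \sqrt{2 N} = \sqrt{2} \sqrt{N}$)
$p{\left(3,8 \right)} \left(Q{\left(1 \right)} - 47\right) = \left(-6\right) 8 \left(\sqrt{2} \sqrt{1} - 47\right) = - 48 \left(\sqrt{2} \cdot 1 - 47\right) = - 48 \left(\sqrt{2} - 47\right) = - 48 \left(-47 + \sqrt{2}\right) = 2256 - 48 \sqrt{2}$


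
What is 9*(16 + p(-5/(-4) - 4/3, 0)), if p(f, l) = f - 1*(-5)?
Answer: 753/4 ≈ 188.25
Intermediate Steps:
p(f, l) = 5 + f (p(f, l) = f + 5 = 5 + f)
9*(16 + p(-5/(-4) - 4/3, 0)) = 9*(16 + (5 + (-5/(-4) - 4/3))) = 9*(16 + (5 + (-5*(-¼) - 4*⅓))) = 9*(16 + (5 + (5/4 - 4/3))) = 9*(16 + (5 - 1/12)) = 9*(16 + 59/12) = 9*(251/12) = 753/4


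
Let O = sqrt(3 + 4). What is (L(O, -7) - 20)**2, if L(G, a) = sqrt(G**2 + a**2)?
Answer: 456 - 80*sqrt(14) ≈ 156.67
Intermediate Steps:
O = sqrt(7) ≈ 2.6458
(L(O, -7) - 20)**2 = (sqrt((sqrt(7))**2 + (-7)**2) - 20)**2 = (sqrt(7 + 49) - 20)**2 = (sqrt(56) - 20)**2 = (2*sqrt(14) - 20)**2 = (-20 + 2*sqrt(14))**2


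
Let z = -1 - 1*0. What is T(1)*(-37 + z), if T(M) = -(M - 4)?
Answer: -114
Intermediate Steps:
T(M) = 4 - M (T(M) = -(-4 + M) = 4 - M)
z = -1 (z = -1 + 0 = -1)
T(1)*(-37 + z) = (4 - 1*1)*(-37 - 1) = (4 - 1)*(-38) = 3*(-38) = -114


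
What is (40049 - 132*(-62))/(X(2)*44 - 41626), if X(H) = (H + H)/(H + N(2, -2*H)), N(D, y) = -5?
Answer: -144699/125054 ≈ -1.1571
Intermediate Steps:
X(H) = 2*H/(-5 + H) (X(H) = (H + H)/(H - 5) = (2*H)/(-5 + H) = 2*H/(-5 + H))
(40049 - 132*(-62))/(X(2)*44 - 41626) = (40049 - 132*(-62))/((2*2/(-5 + 2))*44 - 41626) = (40049 + 8184)/((2*2/(-3))*44 - 41626) = 48233/((2*2*(-1/3))*44 - 41626) = 48233/(-4/3*44 - 41626) = 48233/(-176/3 - 41626) = 48233/(-125054/3) = 48233*(-3/125054) = -144699/125054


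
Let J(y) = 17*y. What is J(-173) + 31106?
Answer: 28165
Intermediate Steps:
J(-173) + 31106 = 17*(-173) + 31106 = -2941 + 31106 = 28165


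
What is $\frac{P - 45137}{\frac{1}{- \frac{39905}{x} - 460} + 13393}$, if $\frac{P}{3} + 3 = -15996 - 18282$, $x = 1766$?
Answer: $- \frac{18016882100}{1630626197} \approx -11.049$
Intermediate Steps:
$P = -102843$ ($P = -9 + 3 \left(-15996 - 18282\right) = -9 + 3 \left(-34278\right) = -9 - 102834 = -102843$)
$\frac{P - 45137}{\frac{1}{- \frac{39905}{x} - 460} + 13393} = \frac{-102843 - 45137}{\frac{1}{- \frac{39905}{1766} - 460} + 13393} = - \frac{147980}{\frac{1}{\left(-39905\right) \frac{1}{1766} - 460} + 13393} = - \frac{147980}{\frac{1}{- \frac{39905}{1766} - 460} + 13393} = - \frac{147980}{\frac{1}{- \frac{852265}{1766}} + 13393} = - \frac{147980}{- \frac{1766}{852265} + 13393} = - \frac{147980}{\frac{11414383379}{852265}} = \left(-147980\right) \frac{852265}{11414383379} = - \frac{18016882100}{1630626197}$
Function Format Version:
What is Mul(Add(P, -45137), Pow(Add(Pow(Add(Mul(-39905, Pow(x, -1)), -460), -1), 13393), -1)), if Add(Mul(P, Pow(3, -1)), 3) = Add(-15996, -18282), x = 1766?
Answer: Rational(-18016882100, 1630626197) ≈ -11.049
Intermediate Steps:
P = -102843 (P = Add(-9, Mul(3, Add(-15996, -18282))) = Add(-9, Mul(3, -34278)) = Add(-9, -102834) = -102843)
Mul(Add(P, -45137), Pow(Add(Pow(Add(Mul(-39905, Pow(x, -1)), -460), -1), 13393), -1)) = Mul(Add(-102843, -45137), Pow(Add(Pow(Add(Mul(-39905, Pow(1766, -1)), -460), -1), 13393), -1)) = Mul(-147980, Pow(Add(Pow(Add(Mul(-39905, Rational(1, 1766)), -460), -1), 13393), -1)) = Mul(-147980, Pow(Add(Pow(Add(Rational(-39905, 1766), -460), -1), 13393), -1)) = Mul(-147980, Pow(Add(Pow(Rational(-852265, 1766), -1), 13393), -1)) = Mul(-147980, Pow(Add(Rational(-1766, 852265), 13393), -1)) = Mul(-147980, Pow(Rational(11414383379, 852265), -1)) = Mul(-147980, Rational(852265, 11414383379)) = Rational(-18016882100, 1630626197)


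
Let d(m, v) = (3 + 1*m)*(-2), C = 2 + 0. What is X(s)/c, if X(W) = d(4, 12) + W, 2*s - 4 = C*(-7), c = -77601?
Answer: 19/77601 ≈ 0.00024484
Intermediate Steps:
C = 2
d(m, v) = -6 - 2*m (d(m, v) = (3 + m)*(-2) = -6 - 2*m)
s = -5 (s = 2 + (2*(-7))/2 = 2 + (½)*(-14) = 2 - 7 = -5)
X(W) = -14 + W (X(W) = (-6 - 2*4) + W = (-6 - 8) + W = -14 + W)
X(s)/c = (-14 - 5)/(-77601) = -19*(-1/77601) = 19/77601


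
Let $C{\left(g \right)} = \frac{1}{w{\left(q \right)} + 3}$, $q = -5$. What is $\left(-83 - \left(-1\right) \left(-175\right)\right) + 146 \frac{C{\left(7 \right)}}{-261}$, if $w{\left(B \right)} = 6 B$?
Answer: $- \frac{1817980}{7047} \approx -257.98$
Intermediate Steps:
$C{\left(g \right)} = - \frac{1}{27}$ ($C{\left(g \right)} = \frac{1}{6 \left(-5\right) + 3} = \frac{1}{-30 + 3} = \frac{1}{-27} = - \frac{1}{27}$)
$\left(-83 - \left(-1\right) \left(-175\right)\right) + 146 \frac{C{\left(7 \right)}}{-261} = \left(-83 - \left(-1\right) \left(-175\right)\right) + 146 \left(- \frac{1}{27 \left(-261\right)}\right) = \left(-83 - 175\right) + 146 \left(\left(- \frac{1}{27}\right) \left(- \frac{1}{261}\right)\right) = \left(-83 - 175\right) + 146 \cdot \frac{1}{7047} = -258 + \frac{146}{7047} = - \frac{1817980}{7047}$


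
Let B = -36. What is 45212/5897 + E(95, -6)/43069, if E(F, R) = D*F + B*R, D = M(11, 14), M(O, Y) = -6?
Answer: 1945148090/253977893 ≈ 7.6587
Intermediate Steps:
D = -6
E(F, R) = -36*R - 6*F (E(F, R) = -6*F - 36*R = -36*R - 6*F)
45212/5897 + E(95, -6)/43069 = 45212/5897 + (-36*(-6) - 6*95)/43069 = 45212*(1/5897) + (216 - 570)*(1/43069) = 45212/5897 - 354*1/43069 = 45212/5897 - 354/43069 = 1945148090/253977893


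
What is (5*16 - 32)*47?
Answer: 2256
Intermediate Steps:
(5*16 - 32)*47 = (80 - 32)*47 = 48*47 = 2256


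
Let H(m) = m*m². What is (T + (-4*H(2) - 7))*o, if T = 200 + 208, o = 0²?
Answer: 0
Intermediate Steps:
o = 0
H(m) = m³
T = 408
(T + (-4*H(2) - 7))*o = (408 + (-4*2³ - 7))*0 = (408 + (-4*8 - 7))*0 = (408 + (-32 - 7))*0 = (408 - 39)*0 = 369*0 = 0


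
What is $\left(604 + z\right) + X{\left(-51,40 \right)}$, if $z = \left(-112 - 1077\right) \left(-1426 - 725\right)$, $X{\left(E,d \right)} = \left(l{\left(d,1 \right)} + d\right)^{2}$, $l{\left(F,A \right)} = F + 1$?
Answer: $2564704$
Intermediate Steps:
$l{\left(F,A \right)} = 1 + F$
$X{\left(E,d \right)} = \left(1 + 2 d\right)^{2}$ ($X{\left(E,d \right)} = \left(\left(1 + d\right) + d\right)^{2} = \left(1 + 2 d\right)^{2}$)
$z = 2557539$ ($z = \left(-1189\right) \left(-2151\right) = 2557539$)
$\left(604 + z\right) + X{\left(-51,40 \right)} = \left(604 + 2557539\right) + \left(1 + 2 \cdot 40\right)^{2} = 2558143 + \left(1 + 80\right)^{2} = 2558143 + 81^{2} = 2558143 + 6561 = 2564704$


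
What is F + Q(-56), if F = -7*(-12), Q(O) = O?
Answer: 28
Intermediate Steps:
F = 84
F + Q(-56) = 84 - 56 = 28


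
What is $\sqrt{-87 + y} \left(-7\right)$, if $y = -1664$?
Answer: $- 7 i \sqrt{1751} \approx - 292.91 i$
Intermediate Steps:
$\sqrt{-87 + y} \left(-7\right) = \sqrt{-87 - 1664} \left(-7\right) = \sqrt{-1751} \left(-7\right) = i \sqrt{1751} \left(-7\right) = - 7 i \sqrt{1751}$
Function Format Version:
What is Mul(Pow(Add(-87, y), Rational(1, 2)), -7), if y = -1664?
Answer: Mul(-7, I, Pow(1751, Rational(1, 2))) ≈ Mul(-292.91, I)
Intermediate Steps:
Mul(Pow(Add(-87, y), Rational(1, 2)), -7) = Mul(Pow(Add(-87, -1664), Rational(1, 2)), -7) = Mul(Pow(-1751, Rational(1, 2)), -7) = Mul(Mul(I, Pow(1751, Rational(1, 2))), -7) = Mul(-7, I, Pow(1751, Rational(1, 2)))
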